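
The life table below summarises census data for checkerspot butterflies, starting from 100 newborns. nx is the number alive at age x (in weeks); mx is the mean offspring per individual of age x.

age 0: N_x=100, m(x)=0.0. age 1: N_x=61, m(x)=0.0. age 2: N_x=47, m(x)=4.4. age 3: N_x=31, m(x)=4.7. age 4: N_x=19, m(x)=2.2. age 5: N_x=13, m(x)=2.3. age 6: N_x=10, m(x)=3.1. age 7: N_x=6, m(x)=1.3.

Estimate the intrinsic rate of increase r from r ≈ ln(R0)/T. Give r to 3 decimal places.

lx = nx/n0 = nx/100: 1, 0.61, 0.47, 0.31, 0.19, 0.13, 0.1, 0.06
R0 = Σ lx·mx = 0 + 0 + 2.068 + 1.457 + 0.418 + 0.299 + 0.31 + 0.078 = 4.63
Σ x·lx·mx = 14.08; T = 14.08/4.63 = 3.04104…
r ≈ ln(R0)/T = ln(4.63)/3.04104… = 0.50396… → 0.504

0.504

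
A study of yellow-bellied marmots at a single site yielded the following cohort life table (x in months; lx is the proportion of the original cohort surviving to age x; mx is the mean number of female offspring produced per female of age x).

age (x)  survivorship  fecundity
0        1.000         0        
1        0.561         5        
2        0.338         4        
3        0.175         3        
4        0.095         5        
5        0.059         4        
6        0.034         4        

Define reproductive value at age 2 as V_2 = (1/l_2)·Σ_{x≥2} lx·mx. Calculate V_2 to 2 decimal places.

8.06

lx·mx for x ≥ 2: 1.352, 0.525, 0.475, 0.236, 0.136 → sum = 2.724
V_2 = 2.724 / l_2 = 2.724 / 0.338 = 8.059172… → 8.06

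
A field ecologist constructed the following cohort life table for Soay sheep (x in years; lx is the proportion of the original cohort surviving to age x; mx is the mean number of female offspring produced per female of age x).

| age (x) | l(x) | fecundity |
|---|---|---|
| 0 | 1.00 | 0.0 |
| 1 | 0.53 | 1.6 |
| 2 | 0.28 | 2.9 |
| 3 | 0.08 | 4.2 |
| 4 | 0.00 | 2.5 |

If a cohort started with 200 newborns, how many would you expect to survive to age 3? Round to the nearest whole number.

16

Expected survivors = N0 · l_3 = 200 × 0.08 = 16 → 16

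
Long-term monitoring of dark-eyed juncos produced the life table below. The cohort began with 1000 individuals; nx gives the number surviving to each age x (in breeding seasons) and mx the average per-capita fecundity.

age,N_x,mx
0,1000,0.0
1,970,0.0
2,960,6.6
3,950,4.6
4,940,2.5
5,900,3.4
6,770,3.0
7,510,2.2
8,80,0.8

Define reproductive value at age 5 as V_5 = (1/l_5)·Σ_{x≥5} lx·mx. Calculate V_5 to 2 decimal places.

lx = nx/n0 = nx/1000: 1, 0.97, 0.96, 0.95, 0.94, 0.9, 0.77, 0.51, 0.08
lx·mx for x ≥ 5: 3.06, 2.31, 1.122, 0.064 → sum = 6.556
V_5 = 6.556 / l_5 = 6.556 / 0.9 = 7.284444… → 7.28

7.28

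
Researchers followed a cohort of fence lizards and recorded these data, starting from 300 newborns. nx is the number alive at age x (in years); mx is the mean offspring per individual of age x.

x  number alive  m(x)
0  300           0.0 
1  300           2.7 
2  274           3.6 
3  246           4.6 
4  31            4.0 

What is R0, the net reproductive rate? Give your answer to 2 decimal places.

10.17

lx = nx/n0 = nx/300: 1, 1, 0.91333…, 0.82, 0.10333…
lx·mx by age: 0, 2.7, 3.288…, 3.772, 0.413333…
R0 = Σ lx·mx = 10.173333… → 10.17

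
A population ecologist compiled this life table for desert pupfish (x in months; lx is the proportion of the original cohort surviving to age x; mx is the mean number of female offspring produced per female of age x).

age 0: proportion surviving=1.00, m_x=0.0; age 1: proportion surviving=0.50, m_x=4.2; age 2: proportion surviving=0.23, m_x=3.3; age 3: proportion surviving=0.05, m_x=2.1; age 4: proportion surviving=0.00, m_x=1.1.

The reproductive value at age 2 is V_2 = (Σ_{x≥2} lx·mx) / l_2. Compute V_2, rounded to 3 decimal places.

3.757

lx·mx for x ≥ 2: 0.759, 0.105, 0 → sum = 0.864
V_2 = 0.864 / l_2 = 0.864 / 0.23 = 3.756522… → 3.757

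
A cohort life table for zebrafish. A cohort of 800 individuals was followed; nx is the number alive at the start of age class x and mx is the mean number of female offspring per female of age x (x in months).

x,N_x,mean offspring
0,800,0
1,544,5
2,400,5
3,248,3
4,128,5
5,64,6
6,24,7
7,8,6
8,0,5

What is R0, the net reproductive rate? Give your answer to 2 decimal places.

lx = nx/n0 = nx/800: 1, 0.68, 0.5, 0.31, 0.16, 0.08, 0.03, 0.01, 0
lx·mx by age: 0, 3.4, 2.5, 0.93, 0.8, 0.48, 0.21, 0.06, 0
R0 = Σ lx·mx = 8.38 → 8.38

8.38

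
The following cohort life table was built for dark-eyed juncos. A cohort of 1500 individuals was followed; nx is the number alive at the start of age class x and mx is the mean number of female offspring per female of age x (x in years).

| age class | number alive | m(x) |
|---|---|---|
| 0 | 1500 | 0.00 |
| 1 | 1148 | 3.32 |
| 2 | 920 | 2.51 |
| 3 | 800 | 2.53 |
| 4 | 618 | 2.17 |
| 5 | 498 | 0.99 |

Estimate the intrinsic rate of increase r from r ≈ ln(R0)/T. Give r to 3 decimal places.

lx = nx/n0 = nx/1500: 1, 0.76533…, 0.61333…, 0.53333…, 0.412, 0.332
R0 = Σ lx·mx = 0 + 2.54091… + 1.53947… + 1.34933… + 0.89404 + 0.32868 = 6.652427…
Σ x·lx·mx = 14.8874…; T = 14.8874…/6.652427… = 2.23789…
r ≈ ln(R0)/T = ln(6.652427…)/2.23789… = 0.84677… → 0.847

0.847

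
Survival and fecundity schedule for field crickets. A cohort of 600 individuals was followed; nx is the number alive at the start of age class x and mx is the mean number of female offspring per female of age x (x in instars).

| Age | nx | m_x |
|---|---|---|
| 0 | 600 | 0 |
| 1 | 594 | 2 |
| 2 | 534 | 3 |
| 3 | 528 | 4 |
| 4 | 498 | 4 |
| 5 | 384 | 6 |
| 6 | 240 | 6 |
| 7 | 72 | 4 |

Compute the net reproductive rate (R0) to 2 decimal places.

18.21

lx = nx/n0 = nx/600: 1, 0.99, 0.89, 0.88, 0.83, 0.64, 0.4, 0.12
lx·mx by age: 0, 1.98, 2.67, 3.52, 3.32, 3.84, 2.4, 0.48
R0 = Σ lx·mx = 18.21 → 18.21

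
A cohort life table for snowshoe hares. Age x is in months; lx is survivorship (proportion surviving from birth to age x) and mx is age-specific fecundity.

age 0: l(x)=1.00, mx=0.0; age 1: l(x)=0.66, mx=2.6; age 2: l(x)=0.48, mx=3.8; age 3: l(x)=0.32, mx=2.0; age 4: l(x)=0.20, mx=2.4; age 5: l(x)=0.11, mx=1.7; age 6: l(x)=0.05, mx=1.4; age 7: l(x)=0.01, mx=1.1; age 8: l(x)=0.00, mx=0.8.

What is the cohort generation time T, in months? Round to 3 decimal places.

lx·mx: 0, 1.716, 1.824, 0.64, 0.48, 0.187, 0.07, 0.011, 0 → R0 = 4.928
x·lx·mx: 0, 1.716, 3.648, 1.92, 1.92, 0.935, 0.42, 0.077, 0 → Σ = 10.636
T = 10.636 / 4.928 = 2.158279… → 2.158

2.158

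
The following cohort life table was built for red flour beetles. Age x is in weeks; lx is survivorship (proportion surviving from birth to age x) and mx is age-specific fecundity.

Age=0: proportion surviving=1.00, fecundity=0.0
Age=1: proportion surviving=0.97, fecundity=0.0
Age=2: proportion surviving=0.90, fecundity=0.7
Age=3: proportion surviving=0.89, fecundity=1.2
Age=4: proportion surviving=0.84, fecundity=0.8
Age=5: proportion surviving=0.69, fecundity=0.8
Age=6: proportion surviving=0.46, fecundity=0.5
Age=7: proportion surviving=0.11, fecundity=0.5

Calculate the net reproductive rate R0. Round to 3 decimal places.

3.207

lx·mx by age: 0, 0, 0.63, 1.068, 0.672, 0.552, 0.23, 0.055
R0 = Σ lx·mx = 3.207 → 3.207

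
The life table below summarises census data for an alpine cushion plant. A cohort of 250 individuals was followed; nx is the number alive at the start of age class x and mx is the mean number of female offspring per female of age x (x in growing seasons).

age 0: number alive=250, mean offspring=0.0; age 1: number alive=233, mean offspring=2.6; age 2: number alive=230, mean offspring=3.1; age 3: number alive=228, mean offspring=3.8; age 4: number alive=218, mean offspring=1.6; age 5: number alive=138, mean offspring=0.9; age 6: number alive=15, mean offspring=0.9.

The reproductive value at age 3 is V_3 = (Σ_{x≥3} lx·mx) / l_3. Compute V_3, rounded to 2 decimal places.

5.93

lx = nx/n0 = nx/250: 1, 0.932, 0.92, 0.912, 0.872, 0.552, 0.06
lx·mx for x ≥ 3: 3.4656, 1.3952, 0.4968, 0.054 → sum = 5.4116
V_3 = 5.4116 / l_3 = 5.4116 / 0.912 = 5.933772… → 5.93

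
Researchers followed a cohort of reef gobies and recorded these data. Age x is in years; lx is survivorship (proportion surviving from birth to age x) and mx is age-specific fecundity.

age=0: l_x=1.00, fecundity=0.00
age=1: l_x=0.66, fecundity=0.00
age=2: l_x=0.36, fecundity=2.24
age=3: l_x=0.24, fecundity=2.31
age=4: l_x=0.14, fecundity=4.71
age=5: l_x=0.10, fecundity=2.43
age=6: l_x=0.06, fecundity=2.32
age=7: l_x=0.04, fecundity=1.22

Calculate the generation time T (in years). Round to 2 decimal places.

3.39

lx·mx: 0, 0, 0.8064, 0.5544, 0.6594, 0.243, 0.1392, 0.0488 → R0 = 2.4512
x·lx·mx: 0, 0, 1.6128, 1.6632, 2.6376, 1.215, 0.8352, 0.3416 → Σ = 8.3054
T = 8.3054 / 2.4512 = 3.3883… → 3.39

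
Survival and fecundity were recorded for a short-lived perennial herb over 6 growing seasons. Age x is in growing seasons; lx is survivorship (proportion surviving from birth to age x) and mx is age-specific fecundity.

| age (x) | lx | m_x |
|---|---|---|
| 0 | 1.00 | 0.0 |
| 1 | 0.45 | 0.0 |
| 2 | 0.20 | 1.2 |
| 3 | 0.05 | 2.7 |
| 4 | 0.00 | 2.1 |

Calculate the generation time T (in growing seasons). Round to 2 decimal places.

2.36

lx·mx: 0, 0, 0.24, 0.135, 0 → R0 = 0.375
x·lx·mx: 0, 0, 0.48, 0.405, 0 → Σ = 0.885
T = 0.885 / 0.375 = 2.36 → 2.36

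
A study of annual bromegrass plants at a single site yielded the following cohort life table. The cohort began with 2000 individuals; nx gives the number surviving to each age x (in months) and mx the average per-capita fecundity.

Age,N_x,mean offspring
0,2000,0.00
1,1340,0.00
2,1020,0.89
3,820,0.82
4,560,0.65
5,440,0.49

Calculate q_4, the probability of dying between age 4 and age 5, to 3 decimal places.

0.214

lx = nx/n0 = nx/2000: 1, 0.67, 0.51, 0.41, 0.28, 0.22
q_4 = (l_4 − l_5) / l_4 = (0.28 − 0.22) / 0.28
     = 0.06 / 0.28 = 0.214286… → 0.214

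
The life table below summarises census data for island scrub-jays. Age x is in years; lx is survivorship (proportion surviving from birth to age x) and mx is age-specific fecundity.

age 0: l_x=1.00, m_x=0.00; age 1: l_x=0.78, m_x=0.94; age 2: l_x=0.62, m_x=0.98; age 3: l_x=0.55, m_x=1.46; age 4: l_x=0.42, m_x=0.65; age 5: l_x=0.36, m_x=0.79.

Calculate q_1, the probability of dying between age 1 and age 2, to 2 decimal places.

q_1 = (l_1 − l_2) / l_1 = (0.78 − 0.62) / 0.78
     = 0.16 / 0.78 = 0.205128… → 0.21

0.21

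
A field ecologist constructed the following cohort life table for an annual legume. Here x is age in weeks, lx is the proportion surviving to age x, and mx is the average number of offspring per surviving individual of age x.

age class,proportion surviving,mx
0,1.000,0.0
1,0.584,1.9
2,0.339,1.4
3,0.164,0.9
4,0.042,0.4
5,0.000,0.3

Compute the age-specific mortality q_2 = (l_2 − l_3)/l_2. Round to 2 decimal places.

q_2 = (l_2 − l_3) / l_2 = (0.339 − 0.164) / 0.339
     = 0.175 / 0.339 = 0.516224… → 0.52

0.52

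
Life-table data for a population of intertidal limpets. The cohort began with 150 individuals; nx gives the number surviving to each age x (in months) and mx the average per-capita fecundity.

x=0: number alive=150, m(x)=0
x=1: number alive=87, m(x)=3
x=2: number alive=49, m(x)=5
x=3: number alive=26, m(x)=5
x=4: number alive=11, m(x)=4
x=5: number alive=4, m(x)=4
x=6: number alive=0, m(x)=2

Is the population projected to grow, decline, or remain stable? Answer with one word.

lx = nx/n0 = nx/150: 1, 0.58, 0.32667…, 0.17333…, 0.07333…, 0.02667…, 0
R0 = Σ lx·mx = 0 + 1.74 + 1.633333… + 0.866667… + 0.293333… + 0.106667… + 0 = 4.64…
R0 > 1, so the population is growing.

growing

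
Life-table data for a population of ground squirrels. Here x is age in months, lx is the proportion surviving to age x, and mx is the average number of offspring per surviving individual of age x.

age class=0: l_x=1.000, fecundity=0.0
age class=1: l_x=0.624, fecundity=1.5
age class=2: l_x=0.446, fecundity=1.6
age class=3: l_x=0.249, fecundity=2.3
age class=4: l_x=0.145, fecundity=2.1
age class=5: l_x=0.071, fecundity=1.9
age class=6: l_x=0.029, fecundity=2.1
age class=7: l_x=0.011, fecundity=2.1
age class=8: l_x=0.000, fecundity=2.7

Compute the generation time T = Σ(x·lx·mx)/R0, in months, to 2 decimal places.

lx·mx: 0, 0.936, 0.7136, 0.5727, 0.3045, 0.1349, 0.0609, 0.0231, 0 → R0 = 2.7457
x·lx·mx: 0, 0.936, 1.4272, 1.7181, 1.218, 0.6745, 0.3654, 0.1617, 0 → Σ = 6.5009
T = 6.5009 / 2.7457 = 2.367666… → 2.37

2.37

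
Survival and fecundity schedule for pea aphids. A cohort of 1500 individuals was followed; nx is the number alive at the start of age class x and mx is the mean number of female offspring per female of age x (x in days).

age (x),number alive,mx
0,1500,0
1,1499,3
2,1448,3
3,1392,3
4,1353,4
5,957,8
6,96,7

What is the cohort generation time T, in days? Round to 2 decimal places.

lx = nx/n0 = nx/1500: 1, 0.99933…, 0.96533…, 0.928, 0.902, 0.638, 0.064
lx·mx: 0, 2.998…, 2.896…, 2.784, 3.608, 5.104, 0.448 → R0 = 17.838…
x·lx·mx: 0, 2.998…, 5.792…, 8.352, 14.432, 25.52, 2.688 → Σ = 59.782…
T = 59.782… / 17.838… = 3.351385… → 3.35

3.35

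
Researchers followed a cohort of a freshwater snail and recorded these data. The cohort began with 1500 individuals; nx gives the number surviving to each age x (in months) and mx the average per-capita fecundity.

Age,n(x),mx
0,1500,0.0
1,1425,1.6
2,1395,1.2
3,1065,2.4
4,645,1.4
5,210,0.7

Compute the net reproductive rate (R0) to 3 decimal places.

5.040

lx = nx/n0 = nx/1500: 1, 0.95, 0.93, 0.71, 0.43, 0.14
lx·mx by age: 0, 1.52, 1.116, 1.704, 0.602, 0.098
R0 = Σ lx·mx = 5.04 → 5.040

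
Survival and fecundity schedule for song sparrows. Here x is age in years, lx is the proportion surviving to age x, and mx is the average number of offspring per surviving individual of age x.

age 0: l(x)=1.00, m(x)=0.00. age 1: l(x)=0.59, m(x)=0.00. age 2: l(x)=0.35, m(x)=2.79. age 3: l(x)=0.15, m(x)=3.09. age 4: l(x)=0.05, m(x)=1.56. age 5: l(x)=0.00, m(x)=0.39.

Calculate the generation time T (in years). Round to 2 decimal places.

lx·mx: 0, 0, 0.9765, 0.4635, 0.078, 0 → R0 = 1.518
x·lx·mx: 0, 0, 1.953, 1.3905, 0.312, 0 → Σ = 3.6555
T = 3.6555 / 1.518 = 2.408103… → 2.41

2.41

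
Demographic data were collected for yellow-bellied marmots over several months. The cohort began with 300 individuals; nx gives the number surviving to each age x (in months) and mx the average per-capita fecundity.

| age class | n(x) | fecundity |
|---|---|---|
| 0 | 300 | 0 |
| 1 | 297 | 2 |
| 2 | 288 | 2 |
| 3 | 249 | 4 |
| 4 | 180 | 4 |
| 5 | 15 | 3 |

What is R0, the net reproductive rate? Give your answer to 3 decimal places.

9.770

lx = nx/n0 = nx/300: 1, 0.99, 0.96, 0.83, 0.6, 0.05
lx·mx by age: 0, 1.98, 1.92, 3.32, 2.4, 0.15
R0 = Σ lx·mx = 9.77 → 9.770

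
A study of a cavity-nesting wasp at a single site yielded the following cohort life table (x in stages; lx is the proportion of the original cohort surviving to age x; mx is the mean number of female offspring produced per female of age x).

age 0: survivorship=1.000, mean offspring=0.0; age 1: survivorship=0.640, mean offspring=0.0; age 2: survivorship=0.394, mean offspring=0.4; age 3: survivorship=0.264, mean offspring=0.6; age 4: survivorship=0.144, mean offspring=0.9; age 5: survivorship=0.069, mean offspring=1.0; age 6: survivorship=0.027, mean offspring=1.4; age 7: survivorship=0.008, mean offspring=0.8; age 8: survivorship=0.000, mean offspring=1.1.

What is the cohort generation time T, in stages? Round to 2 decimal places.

3.45

lx·mx: 0, 0, 0.1576, 0.1584, 0.1296, 0.069, 0.0378, 0.0064, 0 → R0 = 0.5588
x·lx·mx: 0, 0, 0.3152, 0.4752, 0.5184, 0.345, 0.2268, 0.0448, 0 → Σ = 1.9254
T = 1.9254 / 0.5588 = 3.445598… → 3.45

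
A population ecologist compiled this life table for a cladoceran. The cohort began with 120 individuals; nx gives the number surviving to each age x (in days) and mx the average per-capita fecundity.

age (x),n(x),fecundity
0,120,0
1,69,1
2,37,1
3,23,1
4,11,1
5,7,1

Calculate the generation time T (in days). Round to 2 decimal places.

lx = nx/n0 = nx/120: 1, 0.575, 0.30833…, 0.19167…, 0.09167…, 0.05833…
lx·mx: 0, 0.575, 0.308333…, 0.191667…, 0.091667…, 0.058333… → R0 = 1.225…
x·lx·mx: 0, 0.575, 0.616667…, 0.575…, 0.366667…, 0.291667… → Σ = 2.425…
T = 2.425… / 1.225… = 1.979592… → 1.98

1.98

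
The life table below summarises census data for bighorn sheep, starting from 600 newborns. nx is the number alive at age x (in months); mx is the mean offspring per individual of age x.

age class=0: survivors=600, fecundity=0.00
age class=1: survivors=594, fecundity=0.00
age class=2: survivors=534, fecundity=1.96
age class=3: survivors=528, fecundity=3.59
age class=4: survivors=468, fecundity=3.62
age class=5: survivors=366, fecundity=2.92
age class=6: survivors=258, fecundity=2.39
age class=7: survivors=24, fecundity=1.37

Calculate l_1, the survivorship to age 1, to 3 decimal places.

0.990

l_1 = n_1/n_0 = 594/600 = 0.99 → 0.990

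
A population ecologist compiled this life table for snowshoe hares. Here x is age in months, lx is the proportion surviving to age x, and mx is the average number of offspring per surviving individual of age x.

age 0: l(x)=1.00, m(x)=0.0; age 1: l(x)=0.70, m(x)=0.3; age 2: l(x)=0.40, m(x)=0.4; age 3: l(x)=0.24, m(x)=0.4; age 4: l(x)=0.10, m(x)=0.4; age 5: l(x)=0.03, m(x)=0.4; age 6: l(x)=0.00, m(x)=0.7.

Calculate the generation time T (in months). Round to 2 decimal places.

2.00

lx·mx: 0, 0.21, 0.16, 0.096, 0.04, 0.012, 0 → R0 = 0.518
x·lx·mx: 0, 0.21, 0.32, 0.288, 0.16, 0.06, 0 → Σ = 1.038
T = 1.038 / 0.518 = 2.003861… → 2.00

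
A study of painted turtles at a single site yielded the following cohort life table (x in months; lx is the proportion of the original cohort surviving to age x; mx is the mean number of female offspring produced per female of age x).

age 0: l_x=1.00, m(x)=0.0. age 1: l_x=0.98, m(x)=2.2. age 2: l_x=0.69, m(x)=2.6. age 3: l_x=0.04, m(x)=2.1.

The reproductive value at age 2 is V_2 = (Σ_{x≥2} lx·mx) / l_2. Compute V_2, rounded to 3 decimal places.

lx·mx for x ≥ 2: 1.794, 0.084 → sum = 1.878
V_2 = 1.878 / l_2 = 1.878 / 0.69 = 2.721739… → 2.722

2.722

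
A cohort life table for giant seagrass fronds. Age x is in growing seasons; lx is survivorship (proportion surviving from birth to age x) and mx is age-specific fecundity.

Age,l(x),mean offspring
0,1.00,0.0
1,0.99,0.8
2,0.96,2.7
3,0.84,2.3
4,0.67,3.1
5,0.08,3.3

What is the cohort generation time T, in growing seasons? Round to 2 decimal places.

lx·mx: 0, 0.792, 2.592, 1.932, 2.077, 0.264 → R0 = 7.657
x·lx·mx: 0, 0.792, 5.184, 5.796, 8.308, 1.32 → Σ = 21.4
T = 21.4 / 7.657 = 2.794828… → 2.79

2.79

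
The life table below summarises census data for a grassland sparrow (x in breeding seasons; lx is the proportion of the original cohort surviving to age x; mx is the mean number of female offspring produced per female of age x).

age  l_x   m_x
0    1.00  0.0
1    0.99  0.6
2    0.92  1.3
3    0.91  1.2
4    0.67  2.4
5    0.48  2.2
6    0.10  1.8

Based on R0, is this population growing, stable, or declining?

R0 = Σ lx·mx = 0 + 0.594 + 1.196 + 1.092 + 1.608 + 1.056 + 0.18 = 5.726
R0 > 1, so the population is growing.

growing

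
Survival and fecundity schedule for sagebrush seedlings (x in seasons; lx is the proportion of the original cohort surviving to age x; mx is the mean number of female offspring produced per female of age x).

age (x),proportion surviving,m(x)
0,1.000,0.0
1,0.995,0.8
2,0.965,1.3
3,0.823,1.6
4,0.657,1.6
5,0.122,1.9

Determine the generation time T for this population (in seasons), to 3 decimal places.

2.714

lx·mx: 0, 0.796, 1.2545, 1.3168, 1.0512, 0.2318 → R0 = 4.6503
x·lx·mx: 0, 0.796, 2.509, 3.9504, 4.2048, 1.159 → Σ = 12.6192
T = 12.6192 / 4.6503 = 2.713631… → 2.714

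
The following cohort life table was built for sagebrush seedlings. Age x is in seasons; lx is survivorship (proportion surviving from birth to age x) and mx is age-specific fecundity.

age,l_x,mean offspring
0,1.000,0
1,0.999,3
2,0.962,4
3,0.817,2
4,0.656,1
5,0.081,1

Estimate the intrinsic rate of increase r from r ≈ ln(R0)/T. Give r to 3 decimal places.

1.099

R0 = Σ lx·mx = 0 + 2.997 + 3.848 + 1.634 + 0.656 + 0.081 = 9.216
Σ x·lx·mx = 18.624; T = 18.624/9.216 = 2.02083…
r ≈ ln(R0)/T = ln(9.216)/2.02083… = 1.09902… → 1.099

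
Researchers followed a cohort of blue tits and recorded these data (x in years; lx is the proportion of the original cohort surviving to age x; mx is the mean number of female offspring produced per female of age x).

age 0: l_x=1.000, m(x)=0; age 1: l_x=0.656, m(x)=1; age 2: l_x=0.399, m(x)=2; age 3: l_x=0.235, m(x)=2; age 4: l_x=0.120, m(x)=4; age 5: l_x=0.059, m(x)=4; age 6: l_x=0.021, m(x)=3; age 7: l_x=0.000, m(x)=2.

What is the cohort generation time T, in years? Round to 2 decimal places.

lx·mx: 0, 0.656, 0.798, 0.47, 0.48, 0.236, 0.063, 0 → R0 = 2.703
x·lx·mx: 0, 0.656, 1.596, 1.41, 1.92, 1.18, 0.378, 0 → Σ = 7.14
T = 7.14 / 2.703 = 2.641509… → 2.64

2.64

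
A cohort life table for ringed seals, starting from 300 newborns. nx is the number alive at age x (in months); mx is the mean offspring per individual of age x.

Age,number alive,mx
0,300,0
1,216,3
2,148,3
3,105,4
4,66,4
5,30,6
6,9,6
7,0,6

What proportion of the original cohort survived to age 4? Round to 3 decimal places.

0.220

l_4 = n_4/n_0 = 66/300 = 0.22 → 0.220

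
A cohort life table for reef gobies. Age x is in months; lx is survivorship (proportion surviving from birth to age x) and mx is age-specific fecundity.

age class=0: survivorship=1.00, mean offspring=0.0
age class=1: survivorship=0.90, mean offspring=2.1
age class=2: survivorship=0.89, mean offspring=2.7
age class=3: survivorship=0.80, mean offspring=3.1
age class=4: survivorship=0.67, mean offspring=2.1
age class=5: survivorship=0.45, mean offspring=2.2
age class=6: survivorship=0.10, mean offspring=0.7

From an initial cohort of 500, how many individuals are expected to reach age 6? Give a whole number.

50

Expected survivors = N0 · l_6 = 500 × 0.10 = 50 → 50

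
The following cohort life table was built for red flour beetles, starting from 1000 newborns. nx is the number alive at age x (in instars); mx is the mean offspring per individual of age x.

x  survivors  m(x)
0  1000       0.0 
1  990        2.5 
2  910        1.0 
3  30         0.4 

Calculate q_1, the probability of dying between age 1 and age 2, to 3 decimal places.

0.081

lx = nx/n0 = nx/1000: 1, 0.99, 0.91, 0.03
q_1 = (l_1 − l_2) / l_1 = (0.99 − 0.91) / 0.99
     = 0.08 / 0.99 = 0.080808… → 0.081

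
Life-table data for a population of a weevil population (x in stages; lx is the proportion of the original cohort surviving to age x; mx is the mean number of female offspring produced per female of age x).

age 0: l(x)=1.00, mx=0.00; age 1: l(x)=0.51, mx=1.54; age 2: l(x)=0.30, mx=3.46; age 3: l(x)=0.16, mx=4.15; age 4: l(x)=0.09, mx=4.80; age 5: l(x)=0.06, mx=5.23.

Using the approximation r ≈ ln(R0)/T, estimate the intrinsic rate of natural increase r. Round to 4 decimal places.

0.4655

R0 = Σ lx·mx = 0 + 0.7854 + 1.038 + 0.664 + 0.432 + 0.3138 = 3.2332
Σ x·lx·mx = 8.1504; T = 8.1504/3.2332 = 2.52085…
r ≈ ln(R0)/T = ln(3.2332)/2.52085… = 0.465507… → 0.4655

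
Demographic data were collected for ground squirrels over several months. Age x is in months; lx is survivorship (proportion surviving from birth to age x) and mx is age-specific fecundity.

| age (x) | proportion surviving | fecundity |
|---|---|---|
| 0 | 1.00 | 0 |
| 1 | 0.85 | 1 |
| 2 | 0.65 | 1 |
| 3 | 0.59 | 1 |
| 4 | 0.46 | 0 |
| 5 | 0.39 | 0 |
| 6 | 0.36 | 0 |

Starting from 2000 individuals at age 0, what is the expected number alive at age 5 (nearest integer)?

Expected survivors = N0 · l_5 = 2000 × 0.39 = 780 → 780

780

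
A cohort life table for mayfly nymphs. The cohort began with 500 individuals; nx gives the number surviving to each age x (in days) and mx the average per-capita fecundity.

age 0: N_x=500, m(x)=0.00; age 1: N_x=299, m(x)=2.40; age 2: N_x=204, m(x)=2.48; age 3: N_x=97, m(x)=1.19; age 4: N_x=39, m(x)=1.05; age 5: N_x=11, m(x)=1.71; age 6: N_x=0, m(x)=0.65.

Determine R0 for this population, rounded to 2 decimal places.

lx = nx/n0 = nx/500: 1, 0.598, 0.408, 0.194, 0.078, 0.022, 0
lx·mx by age: 0, 1.4352, 1.01184, 0.23086, 0.0819, 0.03762, 0
R0 = Σ lx·mx = 2.79742 → 2.80

2.80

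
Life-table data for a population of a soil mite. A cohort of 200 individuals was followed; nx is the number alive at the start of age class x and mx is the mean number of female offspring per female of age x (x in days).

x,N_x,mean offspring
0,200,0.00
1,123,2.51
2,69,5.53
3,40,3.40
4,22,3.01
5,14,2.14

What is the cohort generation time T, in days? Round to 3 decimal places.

2.054

lx = nx/n0 = nx/200: 1, 0.615, 0.345, 0.2, 0.11, 0.07
lx·mx: 0, 1.54365, 1.90785, 0.68, 0.3311, 0.1498 → R0 = 4.6124
x·lx·mx: 0, 1.54365, 3.8157, 2.04, 1.3244, 0.749 → Σ = 9.47275
T = 9.47275 / 4.6124 = 2.053757… → 2.054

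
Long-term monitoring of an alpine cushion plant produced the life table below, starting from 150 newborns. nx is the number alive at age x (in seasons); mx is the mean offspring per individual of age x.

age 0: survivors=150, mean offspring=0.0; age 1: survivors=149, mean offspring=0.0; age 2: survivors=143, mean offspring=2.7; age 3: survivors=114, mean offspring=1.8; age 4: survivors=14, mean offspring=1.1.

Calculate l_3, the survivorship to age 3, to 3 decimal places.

l_3 = n_3/n_0 = 114/150 = 0.76 → 0.760

0.760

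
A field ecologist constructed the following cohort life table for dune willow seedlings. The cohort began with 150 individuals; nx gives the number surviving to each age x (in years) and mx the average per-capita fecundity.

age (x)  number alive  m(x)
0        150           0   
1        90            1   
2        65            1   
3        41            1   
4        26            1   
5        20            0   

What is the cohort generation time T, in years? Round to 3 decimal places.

2.014

lx = nx/n0 = nx/150: 1, 0.6, 0.43333…, 0.27333…, 0.17333…, 0.13333…
lx·mx: 0, 0.6, 0.433333…, 0.273333…, 0.173333…, 0 → R0 = 1.48…
x·lx·mx: 0, 0.6, 0.866667…, 0.82…, 0.693333…, 0 → Σ = 2.98…
T = 2.98… / 1.48… = 2.013514… → 2.014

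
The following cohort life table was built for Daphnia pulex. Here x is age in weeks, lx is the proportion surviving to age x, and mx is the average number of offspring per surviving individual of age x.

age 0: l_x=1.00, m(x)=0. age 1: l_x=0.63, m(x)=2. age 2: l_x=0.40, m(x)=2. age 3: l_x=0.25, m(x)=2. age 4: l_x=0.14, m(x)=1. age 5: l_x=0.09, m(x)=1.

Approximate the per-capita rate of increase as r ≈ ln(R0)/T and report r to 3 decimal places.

0.533

R0 = Σ lx·mx = 0 + 1.26 + 0.8 + 0.5 + 0.14 + 0.09 = 2.79
Σ x·lx·mx = 5.37; T = 5.37/2.79 = 1.92473…
r ≈ ln(R0)/T = ln(2.79)/1.92473… = 0.53308… → 0.533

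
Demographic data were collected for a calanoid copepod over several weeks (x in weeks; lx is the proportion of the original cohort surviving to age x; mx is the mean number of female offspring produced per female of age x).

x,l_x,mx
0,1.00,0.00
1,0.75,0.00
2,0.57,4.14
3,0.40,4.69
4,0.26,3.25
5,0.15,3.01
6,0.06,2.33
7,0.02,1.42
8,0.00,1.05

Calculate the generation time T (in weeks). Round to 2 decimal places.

2.99

lx·mx: 0, 0, 2.3598, 1.876, 0.845, 0.4515, 0.1398, 0.0284, 0 → R0 = 5.7005
x·lx·mx: 0, 0, 4.7196, 5.628, 3.38, 2.2575, 0.8388, 0.1988, 0 → Σ = 17.0227
T = 17.0227 / 5.7005 = 2.986177… → 2.99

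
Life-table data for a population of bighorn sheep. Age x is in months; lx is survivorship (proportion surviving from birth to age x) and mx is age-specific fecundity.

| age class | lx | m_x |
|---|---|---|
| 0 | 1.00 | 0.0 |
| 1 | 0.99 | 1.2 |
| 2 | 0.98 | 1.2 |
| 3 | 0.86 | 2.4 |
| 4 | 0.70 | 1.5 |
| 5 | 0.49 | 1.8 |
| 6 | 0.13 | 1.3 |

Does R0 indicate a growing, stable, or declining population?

R0 = Σ lx·mx = 0 + 1.188 + 1.176 + 2.064 + 1.05 + 0.882 + 0.169 = 6.529
R0 > 1, so the population is growing.

growing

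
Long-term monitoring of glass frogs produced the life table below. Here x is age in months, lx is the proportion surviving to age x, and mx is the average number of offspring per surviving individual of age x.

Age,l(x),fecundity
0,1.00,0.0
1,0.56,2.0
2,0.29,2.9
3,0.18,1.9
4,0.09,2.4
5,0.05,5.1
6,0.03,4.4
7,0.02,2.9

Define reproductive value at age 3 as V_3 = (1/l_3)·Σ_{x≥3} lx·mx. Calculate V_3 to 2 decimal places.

lx·mx for x ≥ 3: 0.342, 0.216, 0.255, 0.132, 0.058 → sum = 1.003
V_3 = 1.003 / l_3 = 1.003 / 0.18 = 5.572222… → 5.57

5.57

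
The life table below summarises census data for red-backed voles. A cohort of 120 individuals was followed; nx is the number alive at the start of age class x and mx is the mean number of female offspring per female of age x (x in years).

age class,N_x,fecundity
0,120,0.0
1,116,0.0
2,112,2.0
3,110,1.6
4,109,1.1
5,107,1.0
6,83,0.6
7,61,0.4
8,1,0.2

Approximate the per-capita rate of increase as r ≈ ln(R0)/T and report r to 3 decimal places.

0.503

lx = nx/n0 = nx/120: 1, 0.96667…, 0.93333…, 0.91667…, 0.90833…, 0.89167…, 0.69167…, 0.50833…, 0.00833…
R0 = Σ lx·mx = 0 + 0 + 1.86667… + 1.46667… + 0.99917… + 0.89167… + 0.415… + 0.20333… + 0.00167… = 5.844167…
Σ x·lx·mx = 20.515…; T = 20.515…/5.844167… = 3.51034…
r ≈ ln(R0)/T = ln(5.844167…)/3.51034… = 0.50293… → 0.503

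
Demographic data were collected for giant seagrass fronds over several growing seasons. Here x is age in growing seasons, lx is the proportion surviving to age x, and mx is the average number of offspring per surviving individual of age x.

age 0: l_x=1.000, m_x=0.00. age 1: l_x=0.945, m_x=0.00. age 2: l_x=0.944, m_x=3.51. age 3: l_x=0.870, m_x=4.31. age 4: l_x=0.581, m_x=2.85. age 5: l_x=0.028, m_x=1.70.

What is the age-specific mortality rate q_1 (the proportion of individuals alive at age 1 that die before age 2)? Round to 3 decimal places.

0.001

q_1 = (l_1 − l_2) / l_1 = (0.945 − 0.944) / 0.945
     = 0.001 / 0.945 = 0.001058… → 0.001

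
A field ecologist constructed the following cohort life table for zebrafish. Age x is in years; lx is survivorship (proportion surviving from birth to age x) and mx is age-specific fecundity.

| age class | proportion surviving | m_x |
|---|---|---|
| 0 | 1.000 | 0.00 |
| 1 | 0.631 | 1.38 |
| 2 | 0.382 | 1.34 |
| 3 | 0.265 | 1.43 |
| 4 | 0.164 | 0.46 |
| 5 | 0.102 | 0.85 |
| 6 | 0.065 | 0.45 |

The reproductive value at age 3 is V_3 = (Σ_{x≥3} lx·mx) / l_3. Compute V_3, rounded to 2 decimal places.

lx·mx for x ≥ 3: 0.37895, 0.07544, 0.0867, 0.02925 → sum = 0.57034
V_3 = 0.57034 / l_3 = 0.57034 / 0.265 = 2.152226… → 2.15

2.15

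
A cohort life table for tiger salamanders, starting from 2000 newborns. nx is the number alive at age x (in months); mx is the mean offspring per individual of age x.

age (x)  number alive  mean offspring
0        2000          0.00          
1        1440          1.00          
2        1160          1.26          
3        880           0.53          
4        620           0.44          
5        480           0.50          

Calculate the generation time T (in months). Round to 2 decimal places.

2.08

lx = nx/n0 = nx/2000: 1, 0.72, 0.58, 0.44, 0.31, 0.24
lx·mx: 0, 0.72, 0.7308, 0.2332, 0.1364, 0.12 → R0 = 1.9404
x·lx·mx: 0, 0.72, 1.4616, 0.6996, 0.5456, 0.6 → Σ = 4.0268
T = 4.0268 / 1.9404 = 2.075242… → 2.08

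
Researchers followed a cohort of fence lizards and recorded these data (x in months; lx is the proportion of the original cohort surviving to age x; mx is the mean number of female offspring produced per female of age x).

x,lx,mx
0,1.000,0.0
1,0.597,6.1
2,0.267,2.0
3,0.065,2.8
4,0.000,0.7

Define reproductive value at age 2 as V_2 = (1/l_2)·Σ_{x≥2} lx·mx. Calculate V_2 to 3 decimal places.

2.682

lx·mx for x ≥ 2: 0.534, 0.182, 0 → sum = 0.716
V_2 = 0.716 / l_2 = 0.716 / 0.267 = 2.681648… → 2.682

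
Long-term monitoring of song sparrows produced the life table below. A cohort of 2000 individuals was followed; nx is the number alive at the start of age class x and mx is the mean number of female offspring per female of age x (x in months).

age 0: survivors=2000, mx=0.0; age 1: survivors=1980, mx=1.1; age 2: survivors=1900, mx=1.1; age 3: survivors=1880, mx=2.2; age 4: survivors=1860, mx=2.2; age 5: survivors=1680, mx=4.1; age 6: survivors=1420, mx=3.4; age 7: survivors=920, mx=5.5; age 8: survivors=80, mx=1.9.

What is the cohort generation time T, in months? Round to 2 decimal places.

lx = nx/n0 = nx/2000: 1, 0.99, 0.95, 0.94, 0.93, 0.84, 0.71, 0.46, 0.04
lx·mx: 0, 1.089, 1.045, 2.068, 2.046, 3.444, 2.414, 2.53, 0.076 → R0 = 14.712
x·lx·mx: 0, 1.089, 2.09, 6.204, 8.184, 17.22, 14.484, 17.71, 0.608 → Σ = 67.589
T = 67.589 / 14.712 = 4.594141… → 4.59

4.59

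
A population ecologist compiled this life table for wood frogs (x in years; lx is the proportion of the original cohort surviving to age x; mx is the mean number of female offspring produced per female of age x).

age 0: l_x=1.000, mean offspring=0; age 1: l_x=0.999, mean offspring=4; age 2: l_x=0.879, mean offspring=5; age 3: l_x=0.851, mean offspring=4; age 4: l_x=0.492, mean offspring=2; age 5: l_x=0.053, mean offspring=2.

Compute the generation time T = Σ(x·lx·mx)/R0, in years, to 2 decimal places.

lx·mx: 0, 3.996, 4.395, 3.404, 0.984, 0.106 → R0 = 12.885
x·lx·mx: 0, 3.996, 8.79, 10.212, 3.936, 0.53 → Σ = 27.464
T = 27.464 / 12.885 = 2.131471… → 2.13

2.13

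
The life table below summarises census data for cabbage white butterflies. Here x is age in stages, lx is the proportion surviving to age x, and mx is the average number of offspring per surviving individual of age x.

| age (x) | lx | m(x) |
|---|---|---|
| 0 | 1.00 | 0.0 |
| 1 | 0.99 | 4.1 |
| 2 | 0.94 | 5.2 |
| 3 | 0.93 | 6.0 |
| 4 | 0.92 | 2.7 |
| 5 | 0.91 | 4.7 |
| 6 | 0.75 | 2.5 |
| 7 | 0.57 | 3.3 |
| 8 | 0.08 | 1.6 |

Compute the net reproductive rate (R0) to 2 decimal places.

lx·mx by age: 0, 4.059, 4.888, 5.58, 2.484, 4.277, 1.875, 1.881, 0.128
R0 = Σ lx·mx = 25.172 → 25.17

25.17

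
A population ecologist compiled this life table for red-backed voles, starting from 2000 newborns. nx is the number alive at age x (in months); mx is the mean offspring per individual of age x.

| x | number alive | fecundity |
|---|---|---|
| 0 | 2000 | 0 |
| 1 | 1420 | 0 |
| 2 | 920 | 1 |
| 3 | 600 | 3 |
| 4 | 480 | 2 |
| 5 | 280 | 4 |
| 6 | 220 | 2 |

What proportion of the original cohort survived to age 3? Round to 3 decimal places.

l_3 = n_3/n_0 = 600/2000 = 0.3 → 0.300

0.300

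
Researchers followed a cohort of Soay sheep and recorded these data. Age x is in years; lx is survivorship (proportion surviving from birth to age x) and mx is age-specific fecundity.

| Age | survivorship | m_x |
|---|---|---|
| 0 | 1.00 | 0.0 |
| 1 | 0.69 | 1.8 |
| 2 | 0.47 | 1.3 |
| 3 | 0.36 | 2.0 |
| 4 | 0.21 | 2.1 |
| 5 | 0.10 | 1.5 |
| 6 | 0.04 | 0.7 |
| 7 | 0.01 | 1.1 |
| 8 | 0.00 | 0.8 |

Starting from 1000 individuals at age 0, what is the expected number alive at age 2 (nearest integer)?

470

Expected survivors = N0 · l_2 = 1000 × 0.47 = 470 → 470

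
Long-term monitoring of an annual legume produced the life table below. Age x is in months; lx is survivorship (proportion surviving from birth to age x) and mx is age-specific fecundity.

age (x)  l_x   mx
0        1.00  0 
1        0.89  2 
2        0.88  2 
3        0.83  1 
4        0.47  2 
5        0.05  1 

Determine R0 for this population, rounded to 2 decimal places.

5.36

lx·mx by age: 0, 1.78, 1.76, 0.83, 0.94, 0.05
R0 = Σ lx·mx = 5.36 → 5.36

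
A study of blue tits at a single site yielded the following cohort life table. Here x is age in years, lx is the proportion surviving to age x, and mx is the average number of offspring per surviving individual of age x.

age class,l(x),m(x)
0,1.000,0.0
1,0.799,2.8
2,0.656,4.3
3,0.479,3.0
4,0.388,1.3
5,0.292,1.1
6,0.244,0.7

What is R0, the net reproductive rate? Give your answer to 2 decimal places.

7.49

lx·mx by age: 0, 2.2372, 2.8208, 1.437, 0.5044, 0.3212, 0.1708
R0 = Σ lx·mx = 7.4914 → 7.49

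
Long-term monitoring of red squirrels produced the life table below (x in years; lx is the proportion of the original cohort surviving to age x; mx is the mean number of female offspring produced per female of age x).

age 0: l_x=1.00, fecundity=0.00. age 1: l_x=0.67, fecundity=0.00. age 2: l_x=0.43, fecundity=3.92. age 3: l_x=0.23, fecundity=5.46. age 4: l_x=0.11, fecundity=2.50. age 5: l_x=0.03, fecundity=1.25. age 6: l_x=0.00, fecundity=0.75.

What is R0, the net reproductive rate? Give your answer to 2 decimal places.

lx·mx by age: 0, 0, 1.6856, 1.2558, 0.275, 0.0375, 0
R0 = Σ lx·mx = 3.2539 → 3.25

3.25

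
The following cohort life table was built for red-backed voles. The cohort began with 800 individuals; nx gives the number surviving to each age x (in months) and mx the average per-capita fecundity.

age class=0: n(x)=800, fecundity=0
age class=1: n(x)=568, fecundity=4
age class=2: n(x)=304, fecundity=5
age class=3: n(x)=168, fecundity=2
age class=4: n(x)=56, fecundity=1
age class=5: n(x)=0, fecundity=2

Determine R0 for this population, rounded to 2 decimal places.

5.23

lx = nx/n0 = nx/800: 1, 0.71, 0.38, 0.21, 0.07, 0
lx·mx by age: 0, 2.84, 1.9, 0.42, 0.07, 0
R0 = Σ lx·mx = 5.23 → 5.23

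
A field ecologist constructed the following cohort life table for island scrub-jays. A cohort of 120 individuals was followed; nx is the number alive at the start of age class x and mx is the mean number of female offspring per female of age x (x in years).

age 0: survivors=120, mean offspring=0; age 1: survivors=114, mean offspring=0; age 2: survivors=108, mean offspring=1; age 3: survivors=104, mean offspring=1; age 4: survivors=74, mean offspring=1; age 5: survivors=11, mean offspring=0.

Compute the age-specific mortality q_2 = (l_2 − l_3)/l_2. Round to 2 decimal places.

0.04

lx = nx/n0 = nx/120: 1, 0.95, 0.9, 0.86667…, 0.61667…, 0.09167…
q_2 = (l_2 − l_3) / l_2 = (0.9 − 0.866667…) / 0.9
     = 0.033333… / 0.9 = 0.037037… → 0.04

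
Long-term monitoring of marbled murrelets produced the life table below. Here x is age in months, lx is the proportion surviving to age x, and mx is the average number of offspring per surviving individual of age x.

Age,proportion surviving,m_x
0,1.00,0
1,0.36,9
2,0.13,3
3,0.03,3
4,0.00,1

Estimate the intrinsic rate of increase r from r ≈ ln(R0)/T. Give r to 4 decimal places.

R0 = Σ lx·mx = 0 + 3.24 + 0.39 + 0.09 + 0 = 3.72
Σ x·lx·mx = 4.29; T = 4.29/3.72 = 1.15323…
r ≈ ln(R0)/T = ln(3.72)/1.15323… = 1.139173… → 1.1392

1.1392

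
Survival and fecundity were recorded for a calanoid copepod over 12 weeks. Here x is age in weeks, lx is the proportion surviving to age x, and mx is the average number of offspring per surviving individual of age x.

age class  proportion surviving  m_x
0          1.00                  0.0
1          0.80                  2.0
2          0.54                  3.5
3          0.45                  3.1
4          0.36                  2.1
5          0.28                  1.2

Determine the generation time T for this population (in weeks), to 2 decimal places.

2.39

lx·mx: 0, 1.6, 1.89, 1.395, 0.756, 0.336 → R0 = 5.977
x·lx·mx: 0, 1.6, 3.78, 4.185, 3.024, 1.68 → Σ = 14.269
T = 14.269 / 5.977 = 2.387318… → 2.39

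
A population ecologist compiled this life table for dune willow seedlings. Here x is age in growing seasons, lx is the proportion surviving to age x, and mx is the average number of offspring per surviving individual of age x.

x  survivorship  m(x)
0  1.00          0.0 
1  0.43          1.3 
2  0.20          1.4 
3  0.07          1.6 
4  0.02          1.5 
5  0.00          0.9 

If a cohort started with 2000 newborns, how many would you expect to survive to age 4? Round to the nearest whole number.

Expected survivors = N0 · l_4 = 2000 × 0.02 = 40 → 40

40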